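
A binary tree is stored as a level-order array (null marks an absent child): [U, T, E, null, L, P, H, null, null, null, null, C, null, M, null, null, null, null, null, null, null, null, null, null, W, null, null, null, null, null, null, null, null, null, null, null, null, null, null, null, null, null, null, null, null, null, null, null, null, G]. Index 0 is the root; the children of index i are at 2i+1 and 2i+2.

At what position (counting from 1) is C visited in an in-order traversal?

4

In-order visits the left subtree, then the node, then the right subtree.
At U: go left to T.
  At T: no left child.
  Visit T.
  At T: go right to L.
    L is a leaf — visit L.
Visit U.
At U: go right to E.
  At E: go left to P.
    At P: go left to C.
      At C: no left child.
      Visit C.
      At C: go right to W.
        At W: go left to G.
          G is a leaf — visit G.
        Visit W.
        At W: no right child.
    Visit P.
    At P: no right child.
  Visit E.
  At E: go right to H.
    At H: go left to M.
      M is a leaf — visit M.
    Visit H.
    At H: no right child.
Full in-order sequence: T, L, U, C, G, W, P, E, M, H.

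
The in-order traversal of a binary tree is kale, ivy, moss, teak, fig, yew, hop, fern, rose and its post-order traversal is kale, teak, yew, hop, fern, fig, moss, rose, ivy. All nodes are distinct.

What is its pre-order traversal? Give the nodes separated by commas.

ivy, kale, rose, moss, fig, teak, fern, hop, yew

The last element of post-order is the root; it splits in-order into left and right subtrees.
Root ivy: left subtree has 1 node {kale}, right has 7 {moss, teak, fig, yew, hop, fern, rose}.
  Root rose: left subtree has 6 nodes {moss, teak, fig, yew, hop, fern}, right has 0 { }.
    Root moss: left subtree has 0 nodes { }, right has 5 {teak, fig, yew, hop, fern}.
      Root fig: left subtree has 1 node {teak}, right has 3 {yew, hop, fern}.
        Root fern: left subtree has 2 nodes {yew, hop}, right has 0 { }.
          Root hop: left subtree has 1 node {yew}, right has 0 { }.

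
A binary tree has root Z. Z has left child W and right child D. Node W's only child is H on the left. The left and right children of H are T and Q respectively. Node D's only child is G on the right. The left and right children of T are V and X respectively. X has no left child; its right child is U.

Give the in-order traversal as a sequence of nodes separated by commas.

V, T, X, U, H, Q, W, Z, D, G

In-order visits the left subtree, then the node, then the right subtree.
At Z: go left to W.
  At W: go left to H.
    At H: go left to T.
      At T: go left to V.
        V is a leaf — visit V.
      Visit T.
      At T: go right to X.
        At X: no left child.
        Visit X.
        At X: go right to U.
          U is a leaf — visit U.
    Visit H.
    At H: go right to Q.
      Q is a leaf — visit Q.
  Visit W.
  At W: no right child.
Visit Z.
At Z: go right to D.
  At D: no left child.
  Visit D.
  At D: go right to G.
    G is a leaf — visit G.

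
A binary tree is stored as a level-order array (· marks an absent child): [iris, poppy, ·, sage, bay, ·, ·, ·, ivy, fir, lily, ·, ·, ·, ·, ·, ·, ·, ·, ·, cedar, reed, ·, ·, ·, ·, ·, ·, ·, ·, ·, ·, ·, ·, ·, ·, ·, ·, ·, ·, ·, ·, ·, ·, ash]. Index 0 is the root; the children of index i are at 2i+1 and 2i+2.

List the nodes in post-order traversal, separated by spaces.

Post-order visits the left subtree, then the right subtree, then the node.
At iris: go left to poppy.
  At poppy: go left to sage.
    At sage: no left child.
    At sage: go right to ivy.
      ivy is a leaf — visit ivy.
    Visit sage.
  At poppy: go right to bay.
    At bay: go left to fir.
      At fir: no left child.
      At fir: go right to cedar.
        cedar is a leaf — visit cedar.
      Visit fir.
    At bay: go right to lily.
      At lily: go left to reed.
        At reed: no left child.
        At reed: go right to ash.
          ash is a leaf — visit ash.
        Visit reed.
      At lily: no right child.
      Visit lily.
    Visit bay.
  Visit poppy.
At iris: no right child.
Visit iris.

ivy sage cedar fir ash reed lily bay poppy iris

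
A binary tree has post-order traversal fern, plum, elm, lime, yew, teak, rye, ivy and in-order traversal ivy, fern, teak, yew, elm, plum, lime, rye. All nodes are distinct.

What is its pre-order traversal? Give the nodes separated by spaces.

ivy rye teak fern yew lime elm plum

The last element of post-order is the root; it splits in-order into left and right subtrees.
Root ivy: left subtree has 0 nodes { }, right has 7 {fern, teak, yew, elm, plum, lime, rye}.
  Root rye: left subtree has 6 nodes {fern, teak, yew, elm, plum, lime}, right has 0 { }.
    Root teak: left subtree has 1 node {fern}, right has 4 {yew, elm, plum, lime}.
      Root yew: left subtree has 0 nodes { }, right has 3 {elm, plum, lime}.
        Root lime: left subtree has 2 nodes {elm, plum}, right has 0 { }.
          Root elm: left subtree has 0 nodes { }, right has 1 {plum}.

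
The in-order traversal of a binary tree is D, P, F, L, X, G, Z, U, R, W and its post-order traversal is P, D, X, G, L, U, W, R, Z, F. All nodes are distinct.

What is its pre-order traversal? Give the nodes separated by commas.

F, D, P, Z, L, G, X, R, U, W

The last element of post-order is the root; it splits in-order into left and right subtrees.
Root F: left subtree has 2 nodes {D, P}, right has 7 {L, X, G, Z, U, R, W}.
  Root D: left subtree has 0 nodes { }, right has 1 {P}.
  Root Z: left subtree has 3 nodes {L, X, G}, right has 3 {U, R, W}.
    Root L: left subtree has 0 nodes { }, right has 2 {X, G}.
      Root G: left subtree has 1 node {X}, right has 0 { }.
    Root R: left subtree has 1 node {U}, right has 1 {W}.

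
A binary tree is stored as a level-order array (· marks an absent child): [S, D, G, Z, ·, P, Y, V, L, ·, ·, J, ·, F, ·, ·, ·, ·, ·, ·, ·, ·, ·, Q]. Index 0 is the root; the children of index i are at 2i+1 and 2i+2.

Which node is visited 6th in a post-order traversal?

Post-order visits the left subtree, then the right subtree, then the node.
At S: go left to D.
  At D: go left to Z.
    At Z: go left to V.
      V is a leaf — visit V.
    At Z: go right to L.
      L is a leaf — visit L.
    Visit Z.
  At D: no right child.
  Visit D.
At S: go right to G.
  At G: go left to P.
    At P: go left to J.
      At J: go left to Q.
        Q is a leaf — visit Q.
      At J: no right child.
      Visit J.
    At P: no right child.
    Visit P.
  At G: go right to Y.
    At Y: go left to F.
      F is a leaf — visit F.
    At Y: no right child.
    Visit Y.
  Visit G.
Visit S.
Full post-order sequence: V, L, Z, D, Q, J, P, F, Y, G, S.

J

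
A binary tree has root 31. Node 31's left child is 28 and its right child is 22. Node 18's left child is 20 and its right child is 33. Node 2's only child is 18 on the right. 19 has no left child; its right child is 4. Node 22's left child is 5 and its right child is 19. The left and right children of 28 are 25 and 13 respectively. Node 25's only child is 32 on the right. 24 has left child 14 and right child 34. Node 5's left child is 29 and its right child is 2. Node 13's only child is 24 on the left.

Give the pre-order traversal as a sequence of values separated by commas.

Pre-order visits the node, then its left subtree, then its right subtree.
Visit 31.
At 31: go left to 28.
  Visit 28.
  At 28: go left to 25.
    Visit 25.
    At 25: no left child.
    At 25: go right to 32.
      32 is a leaf — visit 32.
  At 28: go right to 13.
    Visit 13.
    At 13: go left to 24.
      Visit 24.
      At 24: go left to 14.
        14 is a leaf — visit 14.
      At 24: go right to 34.
        34 is a leaf — visit 34.
    At 13: no right child.
At 31: go right to 22.
  Visit 22.
  At 22: go left to 5.
    Visit 5.
    At 5: go left to 29.
      29 is a leaf — visit 29.
    At 5: go right to 2.
      Visit 2.
      At 2: no left child.
      At 2: go right to 18.
        Visit 18.
        At 18: go left to 20.
          20 is a leaf — visit 20.
        At 18: go right to 33.
          33 is a leaf — visit 33.
  At 22: go right to 19.
    Visit 19.
    At 19: no left child.
    At 19: go right to 4.
      4 is a leaf — visit 4.

31, 28, 25, 32, 13, 24, 14, 34, 22, 5, 29, 2, 18, 20, 33, 19, 4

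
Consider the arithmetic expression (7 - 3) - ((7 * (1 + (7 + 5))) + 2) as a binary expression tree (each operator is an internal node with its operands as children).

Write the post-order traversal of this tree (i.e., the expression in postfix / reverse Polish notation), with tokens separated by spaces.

7 3 - 7 1 7 5 + + * 2 + -

Post-order on an expression tree gives postfix notation: for each operator, emit left operand, right operand, then the operator.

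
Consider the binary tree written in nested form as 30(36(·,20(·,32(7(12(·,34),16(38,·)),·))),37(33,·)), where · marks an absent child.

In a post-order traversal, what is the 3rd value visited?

38

Post-order visits the left subtree, then the right subtree, then the node.
At 30: go left to 36.
  At 36: no left child.
  At 36: go right to 20.
    At 20: no left child.
    At 20: go right to 32.
      At 32: go left to 7.
        At 7: go left to 12.
          At 12: no left child.
          At 12: go right to 34.
            34 is a leaf — visit 34.
          Visit 12.
        At 7: go right to 16.
          At 16: go left to 38.
            38 is a leaf — visit 38.
          At 16: no right child.
          Visit 16.
        Visit 7.
      At 32: no right child.
      Visit 32.
    Visit 20.
  Visit 36.
At 30: go right to 37.
  At 37: go left to 33.
    33 is a leaf — visit 33.
  At 37: no right child.
  Visit 37.
Visit 30.
Full post-order sequence: 34, 12, 38, 16, 7, 32, 20, 36, 33, 37, 30.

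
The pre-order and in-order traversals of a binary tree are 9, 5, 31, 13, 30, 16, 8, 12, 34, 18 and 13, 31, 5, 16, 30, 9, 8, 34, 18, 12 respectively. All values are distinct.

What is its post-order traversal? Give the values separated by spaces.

The first element of pre-order is the root; it splits in-order into left and right subtrees.
Root 9: left subtree has 5 nodes {13, 31, 5, 16, 30}, right has 4 {8, 34, 18, 12}.
  Root 5: left subtree has 2 nodes {13, 31}, right has 2 {16, 30}.
    Root 31: left subtree has 1 node {13}, right has 0 { }.
    Root 30: left subtree has 1 node {16}, right has 0 { }.
  Root 8: left subtree has 0 nodes { }, right has 3 {34, 18, 12}.
    Root 12: left subtree has 2 nodes {34, 18}, right has 0 { }.
      Root 34: left subtree has 0 nodes { }, right has 1 {18}.

13 31 16 30 5 18 34 12 8 9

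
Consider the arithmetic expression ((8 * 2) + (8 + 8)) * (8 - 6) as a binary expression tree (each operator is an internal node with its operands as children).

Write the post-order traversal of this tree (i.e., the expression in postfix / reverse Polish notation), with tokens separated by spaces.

8 2 * 8 8 + + 8 6 - *

Post-order on an expression tree gives postfix notation: for each operator, emit left operand, right operand, then the operator.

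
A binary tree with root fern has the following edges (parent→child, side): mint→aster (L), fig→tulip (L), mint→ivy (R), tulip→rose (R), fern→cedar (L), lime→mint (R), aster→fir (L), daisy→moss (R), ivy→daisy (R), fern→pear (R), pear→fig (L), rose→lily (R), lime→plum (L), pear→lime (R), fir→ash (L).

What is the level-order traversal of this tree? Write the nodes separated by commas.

fern, cedar, pear, fig, lime, tulip, plum, mint, rose, aster, ivy, lily, fir, daisy, ash, moss

Level-order visits nodes level by level from the root, left to right within each level.
Level 0: fern
Level 1: cedar, pear
Level 2: fig, lime
Level 3: tulip, plum, mint
Level 4: rose, aster, ivy
Level 5: lily, fir, daisy
Level 6: ash, moss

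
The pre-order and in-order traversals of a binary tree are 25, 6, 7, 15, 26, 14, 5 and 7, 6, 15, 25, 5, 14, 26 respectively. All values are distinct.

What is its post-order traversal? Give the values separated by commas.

The first element of pre-order is the root; it splits in-order into left and right subtrees.
Root 25: left subtree has 3 nodes {7, 6, 15}, right has 3 {5, 14, 26}.
  Root 6: left subtree has 1 node {7}, right has 1 {15}.
  Root 26: left subtree has 2 nodes {5, 14}, right has 0 { }.
    Root 14: left subtree has 1 node {5}, right has 0 { }.

7, 15, 6, 5, 14, 26, 25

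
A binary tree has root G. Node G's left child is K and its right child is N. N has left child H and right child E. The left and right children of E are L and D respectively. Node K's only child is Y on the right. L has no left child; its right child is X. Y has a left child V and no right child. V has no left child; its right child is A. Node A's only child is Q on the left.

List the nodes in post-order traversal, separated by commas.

Q, A, V, Y, K, H, X, L, D, E, N, G

Post-order visits the left subtree, then the right subtree, then the node.
At G: go left to K.
  At K: no left child.
  At K: go right to Y.
    At Y: go left to V.
      At V: no left child.
      At V: go right to A.
        At A: go left to Q.
          Q is a leaf — visit Q.
        At A: no right child.
        Visit A.
      Visit V.
    At Y: no right child.
    Visit Y.
  Visit K.
At G: go right to N.
  At N: go left to H.
    H is a leaf — visit H.
  At N: go right to E.
    At E: go left to L.
      At L: no left child.
      At L: go right to X.
        X is a leaf — visit X.
      Visit L.
    At E: go right to D.
      D is a leaf — visit D.
    Visit E.
  Visit N.
Visit G.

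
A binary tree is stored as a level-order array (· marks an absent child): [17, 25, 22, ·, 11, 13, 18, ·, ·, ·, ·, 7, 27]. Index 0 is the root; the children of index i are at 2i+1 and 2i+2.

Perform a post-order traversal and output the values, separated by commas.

Post-order visits the left subtree, then the right subtree, then the node.
At 17: go left to 25.
  At 25: no left child.
  At 25: go right to 11.
    11 is a leaf — visit 11.
  Visit 25.
At 17: go right to 22.
  At 22: go left to 13.
    At 13: go left to 7.
      7 is a leaf — visit 7.
    At 13: go right to 27.
      27 is a leaf — visit 27.
    Visit 13.
  At 22: go right to 18.
    18 is a leaf — visit 18.
  Visit 22.
Visit 17.

11, 25, 7, 27, 13, 18, 22, 17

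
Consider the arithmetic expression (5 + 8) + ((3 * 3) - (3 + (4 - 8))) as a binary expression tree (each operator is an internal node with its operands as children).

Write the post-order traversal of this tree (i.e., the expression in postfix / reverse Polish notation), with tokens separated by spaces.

Post-order on an expression tree gives postfix notation: for each operator, emit left operand, right operand, then the operator.

5 8 + 3 3 * 3 4 8 - + - +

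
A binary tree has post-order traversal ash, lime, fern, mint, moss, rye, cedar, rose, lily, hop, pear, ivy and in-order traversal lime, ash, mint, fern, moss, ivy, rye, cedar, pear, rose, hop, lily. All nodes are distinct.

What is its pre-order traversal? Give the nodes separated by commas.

The last element of post-order is the root; it splits in-order into left and right subtrees.
Root ivy: left subtree has 5 nodes {lime, ash, mint, fern, moss}, right has 6 {rye, cedar, pear, rose, hop, lily}.
  Root moss: left subtree has 4 nodes {lime, ash, mint, fern}, right has 0 { }.
    Root mint: left subtree has 2 nodes {lime, ash}, right has 1 {fern}.
      Root lime: left subtree has 0 nodes { }, right has 1 {ash}.
  Root pear: left subtree has 2 nodes {rye, cedar}, right has 3 {rose, hop, lily}.
    Root cedar: left subtree has 1 node {rye}, right has 0 { }.
    Root hop: left subtree has 1 node {rose}, right has 1 {lily}.

ivy, moss, mint, lime, ash, fern, pear, cedar, rye, hop, rose, lily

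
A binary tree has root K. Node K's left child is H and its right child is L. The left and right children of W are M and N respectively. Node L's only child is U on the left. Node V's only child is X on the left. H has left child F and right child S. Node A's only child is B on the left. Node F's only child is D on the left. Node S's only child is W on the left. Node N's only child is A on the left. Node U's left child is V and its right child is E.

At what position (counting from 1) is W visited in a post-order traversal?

Post-order visits the left subtree, then the right subtree, then the node.
At K: go left to H.
  At H: go left to F.
    At F: go left to D.
      D is a leaf — visit D.
    At F: no right child.
    Visit F.
  At H: go right to S.
    At S: go left to W.
      At W: go left to M.
        M is a leaf — visit M.
      At W: go right to N.
        At N: go left to A.
          At A: go left to B.
            B is a leaf — visit B.
          At A: no right child.
          Visit A.
        At N: no right child.
        Visit N.
      Visit W.
    At S: no right child.
    Visit S.
  Visit H.
At K: go right to L.
  At L: go left to U.
    At U: go left to V.
      At V: go left to X.
        X is a leaf — visit X.
      At V: no right child.
      Visit V.
    At U: go right to E.
      E is a leaf — visit E.
    Visit U.
  At L: no right child.
  Visit L.
Visit K.
Full post-order sequence: D, F, M, B, A, N, W, S, H, X, V, E, U, L, K.

7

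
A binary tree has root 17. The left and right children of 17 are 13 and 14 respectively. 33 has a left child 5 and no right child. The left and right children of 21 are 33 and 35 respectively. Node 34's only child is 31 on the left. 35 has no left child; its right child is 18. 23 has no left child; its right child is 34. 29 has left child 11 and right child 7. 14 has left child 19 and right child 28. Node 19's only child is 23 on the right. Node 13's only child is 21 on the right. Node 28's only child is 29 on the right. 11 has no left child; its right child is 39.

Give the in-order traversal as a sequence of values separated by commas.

13, 5, 33, 21, 35, 18, 17, 19, 23, 31, 34, 14, 28, 11, 39, 29, 7

In-order visits the left subtree, then the node, then the right subtree.
At 17: go left to 13.
  At 13: no left child.
  Visit 13.
  At 13: go right to 21.
    At 21: go left to 33.
      At 33: go left to 5.
        5 is a leaf — visit 5.
      Visit 33.
      At 33: no right child.
    Visit 21.
    At 21: go right to 35.
      At 35: no left child.
      Visit 35.
      At 35: go right to 18.
        18 is a leaf — visit 18.
Visit 17.
At 17: go right to 14.
  At 14: go left to 19.
    At 19: no left child.
    Visit 19.
    At 19: go right to 23.
      At 23: no left child.
      Visit 23.
      At 23: go right to 34.
        At 34: go left to 31.
          31 is a leaf — visit 31.
        Visit 34.
        At 34: no right child.
  Visit 14.
  At 14: go right to 28.
    At 28: no left child.
    Visit 28.
    At 28: go right to 29.
      At 29: go left to 11.
        At 11: no left child.
        Visit 11.
        At 11: go right to 39.
          39 is a leaf — visit 39.
      Visit 29.
      At 29: go right to 7.
        7 is a leaf — visit 7.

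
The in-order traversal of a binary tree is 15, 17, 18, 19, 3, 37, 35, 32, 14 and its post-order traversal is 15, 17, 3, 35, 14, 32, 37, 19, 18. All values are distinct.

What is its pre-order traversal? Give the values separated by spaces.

The last element of post-order is the root; it splits in-order into left and right subtrees.
Root 18: left subtree has 2 nodes {15, 17}, right has 6 {19, 3, 37, 35, 32, 14}.
  Root 17: left subtree has 1 node {15}, right has 0 { }.
  Root 19: left subtree has 0 nodes { }, right has 5 {3, 37, 35, 32, 14}.
    Root 37: left subtree has 1 node {3}, right has 3 {35, 32, 14}.
      Root 32: left subtree has 1 node {35}, right has 1 {14}.

18 17 15 19 37 3 32 35 14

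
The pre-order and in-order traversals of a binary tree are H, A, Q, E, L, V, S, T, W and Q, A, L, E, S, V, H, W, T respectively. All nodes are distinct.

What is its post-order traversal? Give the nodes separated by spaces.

Q L S V E A W T H

The first element of pre-order is the root; it splits in-order into left and right subtrees.
Root H: left subtree has 6 nodes {Q, A, L, E, S, V}, right has 2 {W, T}.
  Root A: left subtree has 1 node {Q}, right has 4 {L, E, S, V}.
    Root E: left subtree has 1 node {L}, right has 2 {S, V}.
      Root V: left subtree has 1 node {S}, right has 0 { }.
  Root T: left subtree has 1 node {W}, right has 0 { }.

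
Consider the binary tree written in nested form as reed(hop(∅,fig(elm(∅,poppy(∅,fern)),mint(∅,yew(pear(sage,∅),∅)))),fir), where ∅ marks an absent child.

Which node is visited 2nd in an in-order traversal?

elm

In-order visits the left subtree, then the node, then the right subtree.
At reed: go left to hop.
  At hop: no left child.
  Visit hop.
  At hop: go right to fig.
    At fig: go left to elm.
      At elm: no left child.
      Visit elm.
      At elm: go right to poppy.
        At poppy: no left child.
        Visit poppy.
        At poppy: go right to fern.
          fern is a leaf — visit fern.
    Visit fig.
    At fig: go right to mint.
      At mint: no left child.
      Visit mint.
      At mint: go right to yew.
        At yew: go left to pear.
          At pear: go left to sage.
            sage is a leaf — visit sage.
          Visit pear.
          At pear: no right child.
        Visit yew.
        At yew: no right child.
Visit reed.
At reed: go right to fir.
  fir is a leaf — visit fir.
Full in-order sequence: hop, elm, poppy, fern, fig, mint, sage, pear, yew, reed, fir.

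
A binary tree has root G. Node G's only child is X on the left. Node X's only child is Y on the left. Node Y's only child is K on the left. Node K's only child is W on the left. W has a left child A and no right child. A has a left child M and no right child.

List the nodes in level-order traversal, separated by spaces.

Level-order visits nodes level by level from the root, left to right within each level.
Level 0: G
Level 1: X
Level 2: Y
Level 3: K
Level 4: W
Level 5: A
Level 6: M

G X Y K W A M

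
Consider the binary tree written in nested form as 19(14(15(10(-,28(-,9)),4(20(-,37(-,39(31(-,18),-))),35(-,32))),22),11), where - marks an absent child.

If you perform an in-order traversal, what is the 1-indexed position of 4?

In-order visits the left subtree, then the node, then the right subtree.
At 19: go left to 14.
  At 14: go left to 15.
    At 15: go left to 10.
      At 10: no left child.
      Visit 10.
      At 10: go right to 28.
        At 28: no left child.
        Visit 28.
        At 28: go right to 9.
          9 is a leaf — visit 9.
    Visit 15.
    At 15: go right to 4.
      At 4: go left to 20.
        At 20: no left child.
        Visit 20.
        At 20: go right to 37.
          At 37: no left child.
          Visit 37.
          At 37: go right to 39.
            At 39: go left to 31.
              At 31: no left child.
              Visit 31.
              At 31: go right to 18.
                18 is a leaf — visit 18.
            Visit 39.
            At 39: no right child.
      Visit 4.
      At 4: go right to 35.
        At 35: no left child.
        Visit 35.
        At 35: go right to 32.
          32 is a leaf — visit 32.
  Visit 14.
  At 14: go right to 22.
    22 is a leaf — visit 22.
Visit 19.
At 19: go right to 11.
  11 is a leaf — visit 11.
Full in-order sequence: 10, 28, 9, 15, 20, 37, 31, 18, 39, 4, 35, 32, 14, 22, 19, 11.

10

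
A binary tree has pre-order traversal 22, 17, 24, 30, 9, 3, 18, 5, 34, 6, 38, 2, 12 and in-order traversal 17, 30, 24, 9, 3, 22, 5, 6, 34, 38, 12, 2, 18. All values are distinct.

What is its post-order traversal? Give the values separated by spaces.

30 3 9 24 17 6 12 2 38 34 5 18 22

The first element of pre-order is the root; it splits in-order into left and right subtrees.
Root 22: left subtree has 5 nodes {17, 30, 24, 9, 3}, right has 7 {5, 6, 34, 38, 12, 2, 18}.
  Root 17: left subtree has 0 nodes { }, right has 4 {30, 24, 9, 3}.
    Root 24: left subtree has 1 node {30}, right has 2 {9, 3}.
      Root 9: left subtree has 0 nodes { }, right has 1 {3}.
  Root 18: left subtree has 6 nodes {5, 6, 34, 38, 12, 2}, right has 0 { }.
    Root 5: left subtree has 0 nodes { }, right has 5 {6, 34, 38, 12, 2}.
      Root 34: left subtree has 1 node {6}, right has 3 {38, 12, 2}.
        Root 38: left subtree has 0 nodes { }, right has 2 {12, 2}.
          Root 2: left subtree has 1 node {12}, right has 0 { }.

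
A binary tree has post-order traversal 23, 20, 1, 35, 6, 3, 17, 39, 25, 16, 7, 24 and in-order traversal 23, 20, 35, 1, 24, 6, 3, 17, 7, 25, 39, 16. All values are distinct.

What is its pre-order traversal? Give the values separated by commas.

24, 35, 20, 23, 1, 7, 17, 3, 6, 16, 25, 39

The last element of post-order is the root; it splits in-order into left and right subtrees.
Root 24: left subtree has 4 nodes {23, 20, 35, 1}, right has 7 {6, 3, 17, 7, 25, 39, 16}.
  Root 35: left subtree has 2 nodes {23, 20}, right has 1 {1}.
    Root 20: left subtree has 1 node {23}, right has 0 { }.
  Root 7: left subtree has 3 nodes {6, 3, 17}, right has 3 {25, 39, 16}.
    Root 17: left subtree has 2 nodes {6, 3}, right has 0 { }.
      Root 3: left subtree has 1 node {6}, right has 0 { }.
    Root 16: left subtree has 2 nodes {25, 39}, right has 0 { }.
      Root 25: left subtree has 0 nodes { }, right has 1 {39}.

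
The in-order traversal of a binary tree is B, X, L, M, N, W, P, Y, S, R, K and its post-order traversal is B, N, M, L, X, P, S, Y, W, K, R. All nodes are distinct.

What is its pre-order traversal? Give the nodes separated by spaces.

The last element of post-order is the root; it splits in-order into left and right subtrees.
Root R: left subtree has 9 nodes {B, X, L, M, N, W, P, Y, S}, right has 1 {K}.
  Root W: left subtree has 5 nodes {B, X, L, M, N}, right has 3 {P, Y, S}.
    Root X: left subtree has 1 node {B}, right has 3 {L, M, N}.
      Root L: left subtree has 0 nodes { }, right has 2 {M, N}.
        Root M: left subtree has 0 nodes { }, right has 1 {N}.
    Root Y: left subtree has 1 node {P}, right has 1 {S}.

R W X B L M N Y P S K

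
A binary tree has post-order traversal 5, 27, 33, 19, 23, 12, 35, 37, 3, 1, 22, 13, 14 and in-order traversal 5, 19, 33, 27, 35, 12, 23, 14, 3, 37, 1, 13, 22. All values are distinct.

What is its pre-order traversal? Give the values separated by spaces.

14 35 19 5 33 27 12 23 13 1 3 37 22

The last element of post-order is the root; it splits in-order into left and right subtrees.
Root 14: left subtree has 7 nodes {5, 19, 33, 27, 35, 12, 23}, right has 5 {3, 37, 1, 13, 22}.
  Root 35: left subtree has 4 nodes {5, 19, 33, 27}, right has 2 {12, 23}.
    Root 19: left subtree has 1 node {5}, right has 2 {33, 27}.
      Root 33: left subtree has 0 nodes { }, right has 1 {27}.
    Root 12: left subtree has 0 nodes { }, right has 1 {23}.
  Root 13: left subtree has 3 nodes {3, 37, 1}, right has 1 {22}.
    Root 1: left subtree has 2 nodes {3, 37}, right has 0 { }.
      Root 3: left subtree has 0 nodes { }, right has 1 {37}.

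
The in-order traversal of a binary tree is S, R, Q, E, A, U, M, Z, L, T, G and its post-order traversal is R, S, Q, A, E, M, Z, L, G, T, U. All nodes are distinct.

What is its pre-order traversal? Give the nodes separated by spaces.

U E Q S R A T L Z M G

The last element of post-order is the root; it splits in-order into left and right subtrees.
Root U: left subtree has 5 nodes {S, R, Q, E, A}, right has 5 {M, Z, L, T, G}.
  Root E: left subtree has 3 nodes {S, R, Q}, right has 1 {A}.
    Root Q: left subtree has 2 nodes {S, R}, right has 0 { }.
      Root S: left subtree has 0 nodes { }, right has 1 {R}.
  Root T: left subtree has 3 nodes {M, Z, L}, right has 1 {G}.
    Root L: left subtree has 2 nodes {M, Z}, right has 0 { }.
      Root Z: left subtree has 1 node {M}, right has 0 { }.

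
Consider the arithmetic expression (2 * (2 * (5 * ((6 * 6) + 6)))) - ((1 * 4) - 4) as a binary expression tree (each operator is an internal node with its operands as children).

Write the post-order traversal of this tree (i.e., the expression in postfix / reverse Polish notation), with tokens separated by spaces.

2 2 5 6 6 * 6 + * * * 1 4 * 4 - -

Post-order on an expression tree gives postfix notation: for each operator, emit left operand, right operand, then the operator.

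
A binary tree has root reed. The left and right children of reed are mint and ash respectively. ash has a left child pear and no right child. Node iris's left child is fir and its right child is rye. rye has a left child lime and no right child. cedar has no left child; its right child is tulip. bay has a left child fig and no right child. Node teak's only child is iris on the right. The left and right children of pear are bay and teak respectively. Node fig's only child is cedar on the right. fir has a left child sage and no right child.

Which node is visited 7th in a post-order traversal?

fir

Post-order visits the left subtree, then the right subtree, then the node.
At reed: go left to mint.
  mint is a leaf — visit mint.
At reed: go right to ash.
  At ash: go left to pear.
    At pear: go left to bay.
      At bay: go left to fig.
        At fig: no left child.
        At fig: go right to cedar.
          At cedar: no left child.
          At cedar: go right to tulip.
            tulip is a leaf — visit tulip.
          Visit cedar.
        Visit fig.
      At bay: no right child.
      Visit bay.
    At pear: go right to teak.
      At teak: no left child.
      At teak: go right to iris.
        At iris: go left to fir.
          At fir: go left to sage.
            sage is a leaf — visit sage.
          At fir: no right child.
          Visit fir.
        At iris: go right to rye.
          At rye: go left to lime.
            lime is a leaf — visit lime.
          At rye: no right child.
          Visit rye.
        Visit iris.
      Visit teak.
    Visit pear.
  At ash: no right child.
  Visit ash.
Visit reed.
Full post-order sequence: mint, tulip, cedar, fig, bay, sage, fir, lime, rye, iris, teak, pear, ash, reed.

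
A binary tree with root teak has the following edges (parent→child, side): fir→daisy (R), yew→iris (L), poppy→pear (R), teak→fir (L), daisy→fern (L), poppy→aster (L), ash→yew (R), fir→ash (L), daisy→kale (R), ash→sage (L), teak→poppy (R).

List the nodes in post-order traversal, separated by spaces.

Post-order visits the left subtree, then the right subtree, then the node.
At teak: go left to fir.
  At fir: go left to ash.
    At ash: go left to sage.
      sage is a leaf — visit sage.
    At ash: go right to yew.
      At yew: go left to iris.
        iris is a leaf — visit iris.
      At yew: no right child.
      Visit yew.
    Visit ash.
  At fir: go right to daisy.
    At daisy: go left to fern.
      fern is a leaf — visit fern.
    At daisy: go right to kale.
      kale is a leaf — visit kale.
    Visit daisy.
  Visit fir.
At teak: go right to poppy.
  At poppy: go left to aster.
    aster is a leaf — visit aster.
  At poppy: go right to pear.
    pear is a leaf — visit pear.
  Visit poppy.
Visit teak.

sage iris yew ash fern kale daisy fir aster pear poppy teak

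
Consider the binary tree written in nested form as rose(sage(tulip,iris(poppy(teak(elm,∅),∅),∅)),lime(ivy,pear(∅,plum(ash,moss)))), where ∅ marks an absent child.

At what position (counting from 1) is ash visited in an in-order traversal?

11

In-order visits the left subtree, then the node, then the right subtree.
At rose: go left to sage.
  At sage: go left to tulip.
    tulip is a leaf — visit tulip.
  Visit sage.
  At sage: go right to iris.
    At iris: go left to poppy.
      At poppy: go left to teak.
        At teak: go left to elm.
          elm is a leaf — visit elm.
        Visit teak.
        At teak: no right child.
      Visit poppy.
      At poppy: no right child.
    Visit iris.
    At iris: no right child.
Visit rose.
At rose: go right to lime.
  At lime: go left to ivy.
    ivy is a leaf — visit ivy.
  Visit lime.
  At lime: go right to pear.
    At pear: no left child.
    Visit pear.
    At pear: go right to plum.
      At plum: go left to ash.
        ash is a leaf — visit ash.
      Visit plum.
      At plum: go right to moss.
        moss is a leaf — visit moss.
Full in-order sequence: tulip, sage, elm, teak, poppy, iris, rose, ivy, lime, pear, ash, plum, moss.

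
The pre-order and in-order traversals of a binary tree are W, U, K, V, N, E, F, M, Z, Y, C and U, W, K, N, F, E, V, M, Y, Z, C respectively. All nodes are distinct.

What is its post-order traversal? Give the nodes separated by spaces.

The first element of pre-order is the root; it splits in-order into left and right subtrees.
Root W: left subtree has 1 node {U}, right has 9 {K, N, F, E, V, M, Y, Z, C}.
  Root K: left subtree has 0 nodes { }, right has 8 {N, F, E, V, M, Y, Z, C}.
    Root V: left subtree has 3 nodes {N, F, E}, right has 4 {M, Y, Z, C}.
      Root N: left subtree has 0 nodes { }, right has 2 {F, E}.
        Root E: left subtree has 1 node {F}, right has 0 { }.
      Root M: left subtree has 0 nodes { }, right has 3 {Y, Z, C}.
        Root Z: left subtree has 1 node {Y}, right has 1 {C}.

U F E N Y C Z M V K W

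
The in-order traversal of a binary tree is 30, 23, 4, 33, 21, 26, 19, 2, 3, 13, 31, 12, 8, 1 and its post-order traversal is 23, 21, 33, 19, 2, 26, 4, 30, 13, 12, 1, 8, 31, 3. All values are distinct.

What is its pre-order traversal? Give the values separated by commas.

The last element of post-order is the root; it splits in-order into left and right subtrees.
Root 3: left subtree has 8 nodes {30, 23, 4, 33, 21, 26, 19, 2}, right has 5 {13, 31, 12, 8, 1}.
  Root 30: left subtree has 0 nodes { }, right has 7 {23, 4, 33, 21, 26, 19, 2}.
    Root 4: left subtree has 1 node {23}, right has 5 {33, 21, 26, 19, 2}.
      Root 26: left subtree has 2 nodes {33, 21}, right has 2 {19, 2}.
        Root 33: left subtree has 0 nodes { }, right has 1 {21}.
        Root 2: left subtree has 1 node {19}, right has 0 { }.
  Root 31: left subtree has 1 node {13}, right has 3 {12, 8, 1}.
    Root 8: left subtree has 1 node {12}, right has 1 {1}.

3, 30, 4, 23, 26, 33, 21, 2, 19, 31, 13, 8, 12, 1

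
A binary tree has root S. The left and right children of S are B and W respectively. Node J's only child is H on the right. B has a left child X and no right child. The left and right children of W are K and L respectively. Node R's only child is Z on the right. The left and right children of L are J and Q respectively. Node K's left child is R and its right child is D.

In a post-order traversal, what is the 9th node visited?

Post-order visits the left subtree, then the right subtree, then the node.
At S: go left to B.
  At B: go left to X.
    X is a leaf — visit X.
  At B: no right child.
  Visit B.
At S: go right to W.
  At W: go left to K.
    At K: go left to R.
      At R: no left child.
      At R: go right to Z.
        Z is a leaf — visit Z.
      Visit R.
    At K: go right to D.
      D is a leaf — visit D.
    Visit K.
  At W: go right to L.
    At L: go left to J.
      At J: no left child.
      At J: go right to H.
        H is a leaf — visit H.
      Visit J.
    At L: go right to Q.
      Q is a leaf — visit Q.
    Visit L.
  Visit W.
Visit S.
Full post-order sequence: X, B, Z, R, D, K, H, J, Q, L, W, S.

Q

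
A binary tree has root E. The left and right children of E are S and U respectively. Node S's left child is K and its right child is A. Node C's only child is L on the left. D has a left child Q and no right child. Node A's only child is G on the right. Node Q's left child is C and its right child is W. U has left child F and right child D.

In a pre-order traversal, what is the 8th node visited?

D

Pre-order visits the node, then its left subtree, then its right subtree.
Visit E.
At E: go left to S.
  Visit S.
  At S: go left to K.
    K is a leaf — visit K.
  At S: go right to A.
    Visit A.
    At A: no left child.
    At A: go right to G.
      G is a leaf — visit G.
At E: go right to U.
  Visit U.
  At U: go left to F.
    F is a leaf — visit F.
  At U: go right to D.
    Visit D.
    At D: go left to Q.
      Visit Q.
      At Q: go left to C.
        Visit C.
        At C: go left to L.
          L is a leaf — visit L.
        At C: no right child.
      At Q: go right to W.
        W is a leaf — visit W.
    At D: no right child.
Full pre-order sequence: E, S, K, A, G, U, F, D, Q, C, L, W.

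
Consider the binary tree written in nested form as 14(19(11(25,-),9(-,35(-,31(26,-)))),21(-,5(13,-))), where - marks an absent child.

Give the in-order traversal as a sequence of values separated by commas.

25, 11, 19, 9, 35, 26, 31, 14, 21, 13, 5

In-order visits the left subtree, then the node, then the right subtree.
At 14: go left to 19.
  At 19: go left to 11.
    At 11: go left to 25.
      25 is a leaf — visit 25.
    Visit 11.
    At 11: no right child.
  Visit 19.
  At 19: go right to 9.
    At 9: no left child.
    Visit 9.
    At 9: go right to 35.
      At 35: no left child.
      Visit 35.
      At 35: go right to 31.
        At 31: go left to 26.
          26 is a leaf — visit 26.
        Visit 31.
        At 31: no right child.
Visit 14.
At 14: go right to 21.
  At 21: no left child.
  Visit 21.
  At 21: go right to 5.
    At 5: go left to 13.
      13 is a leaf — visit 13.
    Visit 5.
    At 5: no right child.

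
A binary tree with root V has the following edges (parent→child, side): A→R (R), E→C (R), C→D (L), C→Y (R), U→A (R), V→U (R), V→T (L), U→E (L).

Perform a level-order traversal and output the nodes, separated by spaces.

V T U E A C R D Y

Level-order visits nodes level by level from the root, left to right within each level.
Level 0: V
Level 1: T, U
Level 2: E, A
Level 3: C, R
Level 4: D, Y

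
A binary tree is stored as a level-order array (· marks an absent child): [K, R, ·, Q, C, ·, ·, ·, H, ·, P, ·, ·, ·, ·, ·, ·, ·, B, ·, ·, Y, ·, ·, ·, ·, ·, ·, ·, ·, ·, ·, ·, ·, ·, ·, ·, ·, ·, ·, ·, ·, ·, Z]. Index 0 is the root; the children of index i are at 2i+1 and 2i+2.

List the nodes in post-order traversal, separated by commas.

Post-order visits the left subtree, then the right subtree, then the node.
At K: go left to R.
  At R: go left to Q.
    At Q: no left child.
    At Q: go right to H.
      At H: no left child.
      At H: go right to B.
        B is a leaf — visit B.
      Visit H.
    Visit Q.
  At R: go right to C.
    At C: no left child.
    At C: go right to P.
      At P: go left to Y.
        At Y: go left to Z.
          Z is a leaf — visit Z.
        At Y: no right child.
        Visit Y.
      At P: no right child.
      Visit P.
    Visit C.
  Visit R.
At K: no right child.
Visit K.

B, H, Q, Z, Y, P, C, R, K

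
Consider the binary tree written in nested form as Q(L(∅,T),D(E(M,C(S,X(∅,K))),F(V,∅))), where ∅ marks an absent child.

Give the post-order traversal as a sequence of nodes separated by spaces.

T L M S K X C E V F D Q

Post-order visits the left subtree, then the right subtree, then the node.
At Q: go left to L.
  At L: no left child.
  At L: go right to T.
    T is a leaf — visit T.
  Visit L.
At Q: go right to D.
  At D: go left to E.
    At E: go left to M.
      M is a leaf — visit M.
    At E: go right to C.
      At C: go left to S.
        S is a leaf — visit S.
      At C: go right to X.
        At X: no left child.
        At X: go right to K.
          K is a leaf — visit K.
        Visit X.
      Visit C.
    Visit E.
  At D: go right to F.
    At F: go left to V.
      V is a leaf — visit V.
    At F: no right child.
    Visit F.
  Visit D.
Visit Q.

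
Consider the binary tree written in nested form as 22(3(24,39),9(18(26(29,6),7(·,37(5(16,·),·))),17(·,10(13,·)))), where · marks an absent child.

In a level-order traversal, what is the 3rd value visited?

Level-order visits nodes level by level from the root, left to right within each level.
Level 0: 22
Level 1: 3, 9
Level 2: 24, 39, 18, 17
Level 3: 26, 7, 10
Level 4: 29, 6, 37, 13
Level 5: 5
Level 6: 16
Full level-order sequence: 22, 3, 9, 24, 39, 18, 17, 26, 7, 10, 29, 6, 37, 13, 5, 16.

9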